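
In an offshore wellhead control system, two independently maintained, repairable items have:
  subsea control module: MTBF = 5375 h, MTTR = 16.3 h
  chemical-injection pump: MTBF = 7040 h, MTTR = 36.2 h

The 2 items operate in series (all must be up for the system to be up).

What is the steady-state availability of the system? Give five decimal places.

A(subsea control module) = MTBF/(MTBF+MTTR) = 5375/(5375+16.3) = 0.996977
A(chemical-injection pump) = MTBF/(MTBF+MTTR) = 7040/(7040+36.2) = 0.994884
Series availability: 0.996977 × 0.994884 = 0.99188

0.99188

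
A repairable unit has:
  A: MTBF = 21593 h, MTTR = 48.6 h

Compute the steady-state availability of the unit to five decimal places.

0.99775

A(A) = MTBF/(MTBF+MTTR) = 21593/(21593+48.6) = 0.99775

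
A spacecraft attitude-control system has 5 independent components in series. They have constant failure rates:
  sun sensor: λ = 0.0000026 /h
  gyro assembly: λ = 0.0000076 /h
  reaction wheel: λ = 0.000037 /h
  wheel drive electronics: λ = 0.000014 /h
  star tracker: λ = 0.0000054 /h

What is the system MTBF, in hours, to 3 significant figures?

15000

Series of exponential components: λ_sys = Σ λ_i
λ_sys = 0.0000026 + 0.0000076 + 0.000037 + 0.000014 + 0.0000054 = 6.6600e-05 /h
MTBF = 1 / λ_sys = 15000 h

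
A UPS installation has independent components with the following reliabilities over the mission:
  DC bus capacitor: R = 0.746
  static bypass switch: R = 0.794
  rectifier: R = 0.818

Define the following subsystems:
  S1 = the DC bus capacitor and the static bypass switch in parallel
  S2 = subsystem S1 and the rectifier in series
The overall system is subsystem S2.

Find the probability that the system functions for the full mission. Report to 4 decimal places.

Parallel (DC bus capacitor and static bypass switch): 1 − (1 − 0.746000)(1 − 0.794000) = 0.947676
Series ([0.947676] and rectifier): 0.947676 × 0.818000 = 0.7752

0.7752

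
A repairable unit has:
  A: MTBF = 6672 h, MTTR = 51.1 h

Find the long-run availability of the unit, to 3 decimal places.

0.992

A(A) = MTBF/(MTBF+MTTR) = 6672/(6672+51.1) = 0.992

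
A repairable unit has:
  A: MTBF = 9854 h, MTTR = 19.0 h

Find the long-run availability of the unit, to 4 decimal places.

A(A) = MTBF/(MTBF+MTTR) = 9854/(9854+19.0) = 0.9981

0.9981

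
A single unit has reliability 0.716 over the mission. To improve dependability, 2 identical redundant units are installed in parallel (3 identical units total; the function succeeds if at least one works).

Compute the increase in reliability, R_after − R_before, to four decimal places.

0.2611

R_before = 0.716
R_after = 1 − (1 − 0.716)^3 = 0.9771
ΔR = 0.9771 − 0.716 = 0.2611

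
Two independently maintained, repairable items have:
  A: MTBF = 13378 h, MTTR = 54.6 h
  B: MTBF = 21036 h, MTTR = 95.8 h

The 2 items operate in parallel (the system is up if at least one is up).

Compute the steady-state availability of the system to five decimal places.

0.99998

A(A) = MTBF/(MTBF+MTTR) = 13378/(13378+54.6) = 0.995935
A(B) = MTBF/(MTBF+MTTR) = 21036/(21036+95.8) = 0.995467
Parallel availability: 1 − (1 − 0.995935)(1 − 0.995467) = 0.99998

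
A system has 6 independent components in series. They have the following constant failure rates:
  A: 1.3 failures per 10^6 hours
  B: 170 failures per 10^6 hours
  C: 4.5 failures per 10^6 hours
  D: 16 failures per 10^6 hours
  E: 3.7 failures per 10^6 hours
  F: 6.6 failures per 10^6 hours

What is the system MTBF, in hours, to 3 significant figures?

Series of exponential components: λ_sys = Σ λ_i
λ_sys = 0.0000013 + 0.00017 + 0.0000045 + 0.000016 + 0.0000037 + 0.0000066 = 2.0210e-04 /h
MTBF = 1 / λ_sys = 4950 h

4950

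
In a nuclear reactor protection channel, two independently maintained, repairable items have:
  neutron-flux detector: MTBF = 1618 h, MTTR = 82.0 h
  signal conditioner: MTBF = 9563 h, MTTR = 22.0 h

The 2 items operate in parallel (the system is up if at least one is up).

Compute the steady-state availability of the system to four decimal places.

A(neutron-flux detector) = MTBF/(MTBF+MTTR) = 1618/(1618+82.0) = 0.951765
A(signal conditioner) = MTBF/(MTBF+MTTR) = 9563/(9563+22.0) = 0.997705
Parallel availability: 1 − (1 − 0.951765)(1 − 0.997705) = 0.9999

0.9999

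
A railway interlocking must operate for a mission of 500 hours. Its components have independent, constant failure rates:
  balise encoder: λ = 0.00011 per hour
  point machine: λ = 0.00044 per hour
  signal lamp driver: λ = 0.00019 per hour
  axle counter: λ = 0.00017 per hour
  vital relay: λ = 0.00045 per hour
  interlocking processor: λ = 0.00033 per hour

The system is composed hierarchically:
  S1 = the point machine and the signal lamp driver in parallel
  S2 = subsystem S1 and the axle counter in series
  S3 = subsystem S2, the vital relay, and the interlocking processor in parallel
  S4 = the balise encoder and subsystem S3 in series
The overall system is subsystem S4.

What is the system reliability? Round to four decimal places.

0.9436

R(balise encoder) = exp(−0.00011 × 500) = 0.946485
R(point machine) = exp(−0.00044 × 500) = 0.802519
R(signal lamp driver) = exp(−0.00019 × 500) = 0.909373
R(axle counter) = exp(−0.00017 × 500) = 0.918512
R(vital relay) = exp(−0.00045 × 500) = 0.798516
R(interlocking processor) = exp(−0.00033 × 500) = 0.847894
Parallel (point machine and signal lamp driver): 1 − (1 − 0.802519)(1 − 0.909373) = 0.982103
Series ([0.982103] and axle counter): 0.982103 × 0.918512 = 0.902073
Parallel ([0.902073], vital relay, and interlocking processor): 1 − (1 − 0.902073)(1 − 0.798516)(1 − 0.847894) = 0.996999
Series (balise encoder and [0.996999]): 0.946485 × 0.996999 = 0.9436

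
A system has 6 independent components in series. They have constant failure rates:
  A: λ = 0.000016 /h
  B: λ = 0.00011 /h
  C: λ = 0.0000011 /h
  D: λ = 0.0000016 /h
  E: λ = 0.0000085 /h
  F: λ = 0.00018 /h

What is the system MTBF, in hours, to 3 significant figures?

3150

Series of exponential components: λ_sys = Σ λ_i
λ_sys = 0.000016 + 0.00011 + 0.0000011 + 0.0000016 + 0.0000085 + 0.00018 = 3.1720e-04 /h
MTBF = 1 / λ_sys = 3150 h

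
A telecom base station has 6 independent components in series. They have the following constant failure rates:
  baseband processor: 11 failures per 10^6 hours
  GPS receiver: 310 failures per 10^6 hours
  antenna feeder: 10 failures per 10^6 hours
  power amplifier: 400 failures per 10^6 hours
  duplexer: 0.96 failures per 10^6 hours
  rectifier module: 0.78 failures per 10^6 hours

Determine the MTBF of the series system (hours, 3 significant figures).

1360

Series of exponential components: λ_sys = Σ λ_i
λ_sys = 0.000011 + 0.00031 + 0.000010 + 0.00040 + 0.00000096 + 0.00000078 = 7.3274e-04 /h
MTBF = 1 / λ_sys = 1360 h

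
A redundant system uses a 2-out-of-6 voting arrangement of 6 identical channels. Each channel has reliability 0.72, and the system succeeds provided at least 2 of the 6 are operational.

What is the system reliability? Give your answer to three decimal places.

0.992

R = Σ_{i=2}^{6} C(6,i) p^i (1−p)^{6−i} with p = 0.72
C(6,2)·0.72^2·0.28^4 = 0.04780
C(6,3)·0.72^3·0.28^3 = 0.16387
C(6,4)·0.72^4·0.28^2 = 0.31604
C(6,5)·0.72^5·0.28^1 = 0.32507
C(6,6)·0.72^6·0.28^0 = 0.13931
Sum = 0.992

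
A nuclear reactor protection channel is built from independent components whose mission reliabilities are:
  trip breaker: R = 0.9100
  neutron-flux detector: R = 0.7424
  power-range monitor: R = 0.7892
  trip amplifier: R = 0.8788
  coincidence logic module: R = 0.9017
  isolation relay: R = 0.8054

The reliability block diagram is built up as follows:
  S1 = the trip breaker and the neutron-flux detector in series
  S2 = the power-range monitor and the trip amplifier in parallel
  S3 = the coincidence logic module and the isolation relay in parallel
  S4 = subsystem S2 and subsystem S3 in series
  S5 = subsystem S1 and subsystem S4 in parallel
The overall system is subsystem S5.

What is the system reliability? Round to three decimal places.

0.986

Series (trip breaker and neutron-flux detector): 0.91000 × 0.74240 = 0.67558
Parallel (power-range monitor and trip amplifier): 1 − (1 − 0.78920)(1 − 0.87880) = 0.97445
Parallel (coincidence logic module and isolation relay): 1 − (1 − 0.90170)(1 − 0.80540) = 0.98087
Series ([0.97445] and [0.98087]): 0.97445 × 0.98087 = 0.95581
Parallel ([0.67558] and [0.95581]): 1 − (1 − 0.67558)(1 − 0.95581) = 0.986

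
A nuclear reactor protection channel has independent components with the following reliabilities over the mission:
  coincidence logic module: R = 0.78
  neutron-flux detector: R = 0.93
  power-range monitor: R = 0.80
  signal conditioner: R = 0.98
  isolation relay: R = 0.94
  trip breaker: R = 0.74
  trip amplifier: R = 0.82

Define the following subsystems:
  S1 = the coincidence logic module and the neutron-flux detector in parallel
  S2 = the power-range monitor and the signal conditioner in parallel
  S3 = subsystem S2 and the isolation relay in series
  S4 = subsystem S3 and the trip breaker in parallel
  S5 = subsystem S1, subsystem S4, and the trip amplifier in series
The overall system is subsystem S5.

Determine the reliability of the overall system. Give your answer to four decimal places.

Parallel (coincidence logic module and neutron-flux detector): 1 − (1 − 0.780000)(1 − 0.930000) = 0.984600
Parallel (power-range monitor and signal conditioner): 1 − (1 − 0.800000)(1 − 0.980000) = 0.996000
Series ([0.996000] and isolation relay): 0.996000 × 0.940000 = 0.936240
Parallel ([0.936240] and trip breaker): 1 − (1 − 0.936240)(1 − 0.740000) = 0.983422
Series ([0.984600], [0.983422], and trip amplifier): 0.984600 × 0.983422 × 0.820000 = 0.7940

0.7940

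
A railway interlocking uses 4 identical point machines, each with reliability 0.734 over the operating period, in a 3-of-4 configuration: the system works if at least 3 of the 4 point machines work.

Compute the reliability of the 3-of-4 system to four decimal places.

R = Σ_{i=3}^{4} C(4,i) p^i (1−p)^{4−i} with p = 0.734
C(4,3)·0.734^3·0.266^1 = 0.420756
C(4,4)·0.734^4·0.266^0 = 0.290258
Sum = 0.7110

0.7110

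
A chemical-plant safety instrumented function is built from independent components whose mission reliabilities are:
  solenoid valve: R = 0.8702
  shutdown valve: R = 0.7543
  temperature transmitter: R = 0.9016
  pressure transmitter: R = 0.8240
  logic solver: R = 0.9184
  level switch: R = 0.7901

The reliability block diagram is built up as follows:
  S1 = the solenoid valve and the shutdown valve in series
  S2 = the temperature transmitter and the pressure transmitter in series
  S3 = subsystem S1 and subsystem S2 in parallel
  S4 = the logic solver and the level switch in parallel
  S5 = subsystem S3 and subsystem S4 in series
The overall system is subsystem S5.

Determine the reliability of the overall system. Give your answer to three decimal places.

Series (solenoid valve and shutdown valve): 0.87020 × 0.75430 = 0.65639
Series (temperature transmitter and pressure transmitter): 0.90160 × 0.82400 = 0.74292
Parallel ([0.65639] and [0.74292]): 1 − (1 − 0.65639)(1 − 0.74292) = 0.91166
Parallel (logic solver and level switch): 1 − (1 − 0.91840)(1 − 0.79010) = 0.98287
Series ([0.91166] and [0.98287]): 0.91166 × 0.98287 = 0.896

0.896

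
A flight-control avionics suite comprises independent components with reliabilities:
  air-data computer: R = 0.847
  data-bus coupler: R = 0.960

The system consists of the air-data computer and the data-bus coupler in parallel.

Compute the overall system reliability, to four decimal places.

0.9939

Parallel (air-data computer and data-bus coupler): 1 − (1 − 0.847000)(1 − 0.960000) = 0.9939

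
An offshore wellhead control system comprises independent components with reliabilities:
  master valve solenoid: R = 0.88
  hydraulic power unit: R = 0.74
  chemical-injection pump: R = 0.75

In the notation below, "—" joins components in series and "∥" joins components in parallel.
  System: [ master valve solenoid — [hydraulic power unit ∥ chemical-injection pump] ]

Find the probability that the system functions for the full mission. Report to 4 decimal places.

0.8228

Parallel (hydraulic power unit and chemical-injection pump): 1 − (1 − 0.740000)(1 − 0.750000) = 0.935000
Series (master valve solenoid and [0.935000]): 0.880000 × 0.935000 = 0.8228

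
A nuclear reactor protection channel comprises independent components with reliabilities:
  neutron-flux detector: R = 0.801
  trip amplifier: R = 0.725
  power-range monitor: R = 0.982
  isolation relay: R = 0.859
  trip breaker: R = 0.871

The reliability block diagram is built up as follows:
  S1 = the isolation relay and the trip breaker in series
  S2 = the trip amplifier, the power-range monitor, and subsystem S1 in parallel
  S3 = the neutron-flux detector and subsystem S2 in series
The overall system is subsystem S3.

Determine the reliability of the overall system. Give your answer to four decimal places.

Series (isolation relay and trip breaker): 0.859000 × 0.871000 = 0.748189
Parallel (trip amplifier, power-range monitor, and [0.748189]): 1 − (1 − 0.725000)(1 − 0.982000)(1 − 0.748189) = 0.998754
Series (neutron-flux detector and [0.998754]): 0.801000 × 0.998754 = 0.8000

0.8000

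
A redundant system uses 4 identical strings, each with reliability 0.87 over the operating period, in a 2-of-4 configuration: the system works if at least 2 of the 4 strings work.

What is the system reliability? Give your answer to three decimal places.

0.992

R = Σ_{i=2}^{4} C(4,i) p^i (1−p)^{4−i} with p = 0.87
C(4,2)·0.87^2·0.13^2 = 0.07675
C(4,3)·0.87^3·0.13^1 = 0.34242
C(4,4)·0.87^4·0.13^0 = 0.57290
Sum = 0.992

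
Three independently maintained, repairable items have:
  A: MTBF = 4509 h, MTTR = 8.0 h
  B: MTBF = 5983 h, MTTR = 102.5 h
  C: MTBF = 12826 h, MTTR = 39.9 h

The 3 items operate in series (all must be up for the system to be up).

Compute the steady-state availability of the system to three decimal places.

A(A) = MTBF/(MTBF+MTTR) = 4509/(4509+8.0) = 0.998229
A(B) = MTBF/(MTBF+MTTR) = 5983/(5983+102.5) = 0.983157
A(C) = MTBF/(MTBF+MTTR) = 12826/(12826+39.9) = 0.996899
Series availability: 0.998229 × 0.983157 × 0.996899 = 0.978

0.978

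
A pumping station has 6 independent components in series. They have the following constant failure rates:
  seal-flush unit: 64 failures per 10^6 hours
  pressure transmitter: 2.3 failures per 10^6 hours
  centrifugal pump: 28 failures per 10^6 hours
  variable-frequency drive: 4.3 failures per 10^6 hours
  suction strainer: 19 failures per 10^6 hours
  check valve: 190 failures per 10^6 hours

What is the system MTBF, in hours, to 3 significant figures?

3250

Series of exponential components: λ_sys = Σ λ_i
λ_sys = 0.000064 + 0.0000023 + 0.000028 + 0.0000043 + 0.000019 + 0.00019 = 3.0760e-04 /h
MTBF = 1 / λ_sys = 3250 h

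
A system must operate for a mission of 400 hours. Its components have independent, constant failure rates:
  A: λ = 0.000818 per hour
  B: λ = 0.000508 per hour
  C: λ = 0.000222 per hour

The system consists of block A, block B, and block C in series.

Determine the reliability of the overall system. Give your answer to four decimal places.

0.5384

R(A) = exp(−0.000818 × 400) = 0.720940
R(B) = exp(−0.000508 × 400) = 0.816115
R(C) = exp(−0.000222 × 400) = 0.915029
Series (A, B, and C): 0.720940 × 0.816115 × 0.915029 = 0.5384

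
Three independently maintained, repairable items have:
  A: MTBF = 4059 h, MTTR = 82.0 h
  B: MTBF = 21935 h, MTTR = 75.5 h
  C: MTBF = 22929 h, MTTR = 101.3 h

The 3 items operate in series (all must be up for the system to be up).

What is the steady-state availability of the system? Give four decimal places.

0.9725

A(A) = MTBF/(MTBF+MTTR) = 4059/(4059+82.0) = 0.980198
A(B) = MTBF/(MTBF+MTTR) = 21935/(21935+75.5) = 0.996570
A(C) = MTBF/(MTBF+MTTR) = 22929/(22929+101.3) = 0.995601
Series availability: 0.980198 × 0.996570 × 0.995601 = 0.9725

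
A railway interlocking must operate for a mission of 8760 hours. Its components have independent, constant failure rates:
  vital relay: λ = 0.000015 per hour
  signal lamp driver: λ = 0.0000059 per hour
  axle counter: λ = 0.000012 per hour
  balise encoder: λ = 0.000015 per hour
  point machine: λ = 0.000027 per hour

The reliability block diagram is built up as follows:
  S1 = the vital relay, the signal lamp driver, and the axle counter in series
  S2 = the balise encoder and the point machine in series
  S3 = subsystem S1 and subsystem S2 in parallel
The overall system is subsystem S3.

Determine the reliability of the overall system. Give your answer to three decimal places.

R(vital relay) = exp(−0.000015 × 8760) = 0.87687
R(signal lamp driver) = exp(−0.0000059 × 8760) = 0.94963
R(axle counter) = exp(−0.000012 × 8760) = 0.90022
R(balise encoder) = exp(−0.000015 × 8760) = 0.87687
R(point machine) = exp(−0.000027 × 8760) = 0.78937
Series (vital relay, signal lamp driver, and axle counter): 0.87687 × 0.94963 × 0.90022 = 0.74962
Series (balise encoder and point machine): 0.87687 × 0.78937 = 0.69217
Parallel ([0.74962] and [0.69217]): 1 − (1 − 0.74962)(1 − 0.69217) = 0.923

0.923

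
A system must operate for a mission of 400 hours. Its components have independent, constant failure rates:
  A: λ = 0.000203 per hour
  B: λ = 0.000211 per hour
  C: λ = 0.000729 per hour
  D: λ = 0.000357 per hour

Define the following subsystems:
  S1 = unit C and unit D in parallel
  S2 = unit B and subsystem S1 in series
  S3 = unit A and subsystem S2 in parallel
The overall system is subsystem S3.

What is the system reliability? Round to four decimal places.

0.9913

R(A) = exp(−0.000203 × 400) = 0.922009
R(B) = exp(−0.000211 × 400) = 0.919064
R(C) = exp(−0.000729 × 400) = 0.747067
R(D) = exp(−0.000357 × 400) = 0.866927
Parallel (C and D): 1 − (1 − 0.747067)(1 − 0.866927) = 0.966341
Series (B and [0.966341]): 0.919064 × 0.966341 = 0.888129
Parallel (A and [0.888129]): 1 − (1 − 0.922009)(1 − 0.888129) = 0.9913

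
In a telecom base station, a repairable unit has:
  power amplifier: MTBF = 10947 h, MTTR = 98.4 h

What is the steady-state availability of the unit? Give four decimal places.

A(power amplifier) = MTBF/(MTBF+MTTR) = 10947/(10947+98.4) = 0.9911

0.9911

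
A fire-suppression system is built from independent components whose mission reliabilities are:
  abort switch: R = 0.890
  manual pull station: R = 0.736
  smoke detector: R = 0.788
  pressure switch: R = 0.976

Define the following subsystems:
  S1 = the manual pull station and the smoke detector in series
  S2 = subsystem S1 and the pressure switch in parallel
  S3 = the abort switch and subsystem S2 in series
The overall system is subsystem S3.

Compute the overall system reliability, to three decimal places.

0.881

Series (manual pull station and smoke detector): 0.73600 × 0.78800 = 0.57997
Parallel ([0.57997] and pressure switch): 1 − (1 − 0.57997)(1 − 0.97600) = 0.98992
Series (abort switch and [0.98992]): 0.89000 × 0.98992 = 0.881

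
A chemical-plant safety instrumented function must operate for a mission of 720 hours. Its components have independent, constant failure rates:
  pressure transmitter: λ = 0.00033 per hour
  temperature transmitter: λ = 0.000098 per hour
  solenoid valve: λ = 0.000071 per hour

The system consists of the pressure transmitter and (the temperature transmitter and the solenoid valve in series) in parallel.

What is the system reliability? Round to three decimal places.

R(pressure transmitter) = exp(−0.00033 × 720) = 0.78852
R(temperature transmitter) = exp(−0.000098 × 720) = 0.93187
R(solenoid valve) = exp(−0.000071 × 720) = 0.95016
Series (temperature transmitter and solenoid valve): 0.93187 × 0.95016 = 0.88543
Parallel (pressure transmitter and [0.88543]): 1 − (1 − 0.78852)(1 − 0.88543) = 0.976

0.976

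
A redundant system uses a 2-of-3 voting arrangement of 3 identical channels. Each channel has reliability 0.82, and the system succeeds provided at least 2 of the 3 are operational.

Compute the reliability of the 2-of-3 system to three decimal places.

R = Σ_{i=2}^{3} C(3,i) p^i (1−p)^{3−i} with p = 0.82
C(3,2)·0.82^2·0.18^1 = 0.36310
C(3,3)·0.82^3·0.18^0 = 0.55137
Sum = 0.914

0.914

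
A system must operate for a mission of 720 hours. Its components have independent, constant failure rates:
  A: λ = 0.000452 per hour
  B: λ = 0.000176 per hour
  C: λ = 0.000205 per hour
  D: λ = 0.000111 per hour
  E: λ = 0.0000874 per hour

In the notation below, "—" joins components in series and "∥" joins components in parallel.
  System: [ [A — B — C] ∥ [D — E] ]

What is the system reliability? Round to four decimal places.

0.9400

R(A) = exp(−0.000452 × 720) = 0.722210
R(B) = exp(−0.000176 × 720) = 0.880980
R(C) = exp(−0.000205 × 720) = 0.862776
R(D) = exp(−0.000111 × 720) = 0.923190
R(E) = exp(−0.0000874 × 720) = 0.939011
Series (A, B, and C): 0.722210 × 0.880980 × 0.862776 = 0.548943
Series (D and E): 0.923190 × 0.939011 = 0.866886
Parallel ([0.548943] and [0.866886]): 1 − (1 − 0.548943)(1 − 0.866886) = 0.9400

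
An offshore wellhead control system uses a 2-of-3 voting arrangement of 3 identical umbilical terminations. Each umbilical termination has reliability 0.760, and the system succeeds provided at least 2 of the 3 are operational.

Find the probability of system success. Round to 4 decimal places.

0.8548

R = Σ_{i=2}^{3} C(3,i) p^i (1−p)^{3−i} with p = 0.760
C(3,2)·0.760^2·0.240^1 = 0.415872
C(3,3)·0.760^3·0.240^0 = 0.438976
Sum = 0.8548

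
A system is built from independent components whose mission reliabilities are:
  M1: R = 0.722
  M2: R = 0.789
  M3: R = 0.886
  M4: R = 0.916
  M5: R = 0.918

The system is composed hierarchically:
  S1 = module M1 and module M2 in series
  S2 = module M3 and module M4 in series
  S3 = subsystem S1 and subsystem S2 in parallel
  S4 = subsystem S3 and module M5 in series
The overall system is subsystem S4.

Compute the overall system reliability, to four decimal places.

Series (M1 and M2): 0.722000 × 0.789000 = 0.569658
Series (M3 and M4): 0.886000 × 0.916000 = 0.811576
Parallel ([0.569658] and [0.811576]): 1 − (1 − 0.569658)(1 − 0.811576) = 0.918913
Series ([0.918913] and M5): 0.918913 × 0.918000 = 0.8436

0.8436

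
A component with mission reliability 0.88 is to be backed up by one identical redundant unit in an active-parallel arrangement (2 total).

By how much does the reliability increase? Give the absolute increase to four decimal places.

R_before = 0.88
R_after = 1 − (1 − 0.88)^2 = 0.9856
ΔR = 0.9856 − 0.88 = 0.1056

0.1056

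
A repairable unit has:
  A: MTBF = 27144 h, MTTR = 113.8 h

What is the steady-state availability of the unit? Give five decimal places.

0.99583

A(A) = MTBF/(MTBF+MTTR) = 27144/(27144+113.8) = 0.99583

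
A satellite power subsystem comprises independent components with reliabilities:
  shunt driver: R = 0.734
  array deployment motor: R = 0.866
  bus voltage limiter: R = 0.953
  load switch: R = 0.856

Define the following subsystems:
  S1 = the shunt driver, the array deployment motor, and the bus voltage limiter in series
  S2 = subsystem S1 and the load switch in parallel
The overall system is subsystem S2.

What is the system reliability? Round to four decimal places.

0.9432

Series (shunt driver, array deployment motor, and bus voltage limiter): 0.734000 × 0.866000 × 0.953000 = 0.605769
Parallel ([0.605769] and load switch): 1 − (1 − 0.605769)(1 − 0.856000) = 0.9432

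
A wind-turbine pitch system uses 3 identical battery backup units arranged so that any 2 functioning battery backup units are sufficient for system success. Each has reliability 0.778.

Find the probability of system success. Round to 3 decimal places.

R = Σ_{i=2}^{3} C(3,i) p^i (1−p)^{3−i} with p = 0.778
C(3,2)·0.778^2·0.222^1 = 0.40312
C(3,3)·0.778^3·0.222^0 = 0.47091
Sum = 0.874

0.874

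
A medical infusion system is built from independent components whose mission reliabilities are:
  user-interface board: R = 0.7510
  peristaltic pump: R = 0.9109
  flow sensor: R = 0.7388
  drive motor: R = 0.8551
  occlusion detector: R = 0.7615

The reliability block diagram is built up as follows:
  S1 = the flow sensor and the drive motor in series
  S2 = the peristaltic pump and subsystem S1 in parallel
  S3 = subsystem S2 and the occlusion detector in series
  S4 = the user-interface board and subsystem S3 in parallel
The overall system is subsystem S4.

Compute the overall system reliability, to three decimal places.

0.934

Series (flow sensor and drive motor): 0.73880 × 0.85510 = 0.63175
Parallel (peristaltic pump and [0.63175]): 1 − (1 − 0.91090)(1 − 0.63175) = 0.96719
Series ([0.96719] and occlusion detector): 0.96719 × 0.76150 = 0.73652
Parallel (user-interface board and [0.73652]): 1 − (1 − 0.75100)(1 − 0.73652) = 0.934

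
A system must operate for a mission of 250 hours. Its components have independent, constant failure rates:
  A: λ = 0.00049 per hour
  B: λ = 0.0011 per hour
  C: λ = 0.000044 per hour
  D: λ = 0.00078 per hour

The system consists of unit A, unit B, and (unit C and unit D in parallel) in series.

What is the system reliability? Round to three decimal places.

0.671

R(A) = exp(−0.00049 × 250) = 0.88471
R(B) = exp(−0.0011 × 250) = 0.75957
R(C) = exp(−0.000044 × 250) = 0.98906
R(D) = exp(−0.00078 × 250) = 0.82283
Parallel (C and D): 1 − (1 − 0.98906)(1 − 0.82283) = 0.99806
Series (A, B, and [0.99806]): 0.88471 × 0.75957 × 0.99806 = 0.671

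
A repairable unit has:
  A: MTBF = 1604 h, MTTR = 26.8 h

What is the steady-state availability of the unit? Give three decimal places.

0.984

A(A) = MTBF/(MTBF+MTTR) = 1604/(1604+26.8) = 0.984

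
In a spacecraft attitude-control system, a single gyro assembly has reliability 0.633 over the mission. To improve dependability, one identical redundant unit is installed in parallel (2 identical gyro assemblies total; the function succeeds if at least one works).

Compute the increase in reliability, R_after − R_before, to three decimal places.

R_before = 0.633
R_after = 1 − (1 − 0.633)^2 = 0.865
ΔR = 0.865 − 0.633 = 0.232

0.232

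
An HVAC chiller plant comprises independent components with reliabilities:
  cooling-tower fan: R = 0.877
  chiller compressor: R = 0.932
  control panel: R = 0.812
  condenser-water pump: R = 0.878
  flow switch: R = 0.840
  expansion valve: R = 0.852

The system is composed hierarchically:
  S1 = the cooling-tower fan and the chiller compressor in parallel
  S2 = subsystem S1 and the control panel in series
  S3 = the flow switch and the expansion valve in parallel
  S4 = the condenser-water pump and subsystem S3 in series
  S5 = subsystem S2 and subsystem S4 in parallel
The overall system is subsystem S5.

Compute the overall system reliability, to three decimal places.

0.972

Parallel (cooling-tower fan and chiller compressor): 1 − (1 − 0.87700)(1 − 0.93200) = 0.99164
Series ([0.99164] and control panel): 0.99164 × 0.81200 = 0.80521
Parallel (flow switch and expansion valve): 1 − (1 − 0.84000)(1 − 0.85200) = 0.97632
Series (condenser-water pump and [0.97632]): 0.87800 × 0.97632 = 0.85721
Parallel ([0.80521] and [0.85721]): 1 − (1 − 0.80521)(1 − 0.85721) = 0.972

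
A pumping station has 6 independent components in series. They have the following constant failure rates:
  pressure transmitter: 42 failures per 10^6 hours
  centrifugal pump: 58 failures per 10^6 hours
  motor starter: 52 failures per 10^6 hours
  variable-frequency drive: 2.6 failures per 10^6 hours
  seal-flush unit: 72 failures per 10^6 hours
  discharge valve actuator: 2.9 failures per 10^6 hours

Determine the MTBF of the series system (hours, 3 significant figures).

Series of exponential components: λ_sys = Σ λ_i
λ_sys = 0.000042 + 0.000058 + 0.000052 + 0.0000026 + 0.000072 + 0.0000029 = 2.2950e-04 /h
MTBF = 1 / λ_sys = 4360 h

4360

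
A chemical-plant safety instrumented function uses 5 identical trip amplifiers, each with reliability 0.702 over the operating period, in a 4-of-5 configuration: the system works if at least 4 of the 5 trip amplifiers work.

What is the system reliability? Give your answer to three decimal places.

R = Σ_{i=4}^{5} C(5,i) p^i (1−p)^{5−i} with p = 0.702
C(5,4)·0.702^4·0.298^1 = 0.36186
C(5,5)·0.702^5·0.298^0 = 0.17048
Sum = 0.532

0.532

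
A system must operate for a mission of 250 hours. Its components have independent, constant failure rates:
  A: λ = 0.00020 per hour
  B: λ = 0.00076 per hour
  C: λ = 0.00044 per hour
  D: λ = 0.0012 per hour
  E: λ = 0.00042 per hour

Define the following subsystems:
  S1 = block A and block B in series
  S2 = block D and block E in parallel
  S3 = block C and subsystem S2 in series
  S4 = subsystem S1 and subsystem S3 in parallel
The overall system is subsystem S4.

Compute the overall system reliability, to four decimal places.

0.9728

R(A) = exp(−0.00020 × 250) = 0.951229
R(B) = exp(−0.00076 × 250) = 0.826959
R(C) = exp(−0.00044 × 250) = 0.895834
R(D) = exp(−0.0012 × 250) = 0.740818
R(E) = exp(−0.00042 × 250) = 0.900325
Series (A and B): 0.951229 × 0.826959 = 0.786627
Parallel (D and E): 1 − (1 − 0.740818)(1 − 0.900325) = 0.974166
Series (C and [0.974166]): 0.895834 × 0.974166 = 0.872691
Parallel ([0.786627] and [0.872691]): 1 − (1 − 0.786627)(1 − 0.872691) = 0.9728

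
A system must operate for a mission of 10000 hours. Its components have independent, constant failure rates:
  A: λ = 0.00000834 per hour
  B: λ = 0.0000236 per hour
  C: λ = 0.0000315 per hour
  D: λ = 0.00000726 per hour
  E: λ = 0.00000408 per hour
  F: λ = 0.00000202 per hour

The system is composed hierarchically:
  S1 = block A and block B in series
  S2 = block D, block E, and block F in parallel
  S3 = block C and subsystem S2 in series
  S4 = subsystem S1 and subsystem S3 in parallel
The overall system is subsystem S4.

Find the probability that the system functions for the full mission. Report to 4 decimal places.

R(A) = exp(−0.00000834 × 10000) = 0.919983
R(B) = exp(−0.0000236 × 10000) = 0.789781
R(C) = exp(−0.0000315 × 10000) = 0.729789
R(D) = exp(−0.00000726 × 10000) = 0.929973
R(E) = exp(−0.00000408 × 10000) = 0.960021
R(F) = exp(−0.00000202 × 10000) = 0.980003
Series (A and B): 0.919983 × 0.789781 = 0.726585
Parallel (D, E, and F): 1 − (1 − 0.929973)(1 − 0.960021)(1 − 0.980003) = 0.999944
Series (C and [0.999944]): 0.729789 × 0.999944 = 0.729748
Parallel ([0.726585] and [0.729748]): 1 − (1 − 0.726585)(1 − 0.729748) = 0.9261

0.9261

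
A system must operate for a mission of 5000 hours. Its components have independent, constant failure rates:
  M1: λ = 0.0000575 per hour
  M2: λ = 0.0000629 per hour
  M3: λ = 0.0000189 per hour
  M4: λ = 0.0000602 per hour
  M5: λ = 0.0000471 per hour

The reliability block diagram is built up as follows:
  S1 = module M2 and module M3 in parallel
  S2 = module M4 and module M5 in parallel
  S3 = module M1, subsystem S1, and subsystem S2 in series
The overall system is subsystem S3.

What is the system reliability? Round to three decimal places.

R(M1) = exp(−0.0000575 × 5000) = 0.75014
R(M2) = exp(−0.0000629 × 5000) = 0.73015
R(M3) = exp(−0.0000189 × 5000) = 0.90983
R(M4) = exp(−0.0000602 × 5000) = 0.74008
R(M5) = exp(−0.0000471 × 5000) = 0.79018
Parallel (M2 and M3): 1 − (1 − 0.73015)(1 − 0.90983) = 0.97567
Parallel (M4 and M5): 1 − (1 − 0.74008)(1 − 0.79018) = 0.94546
Series (M1, [0.97567], and [0.94546]): 0.75014 × 0.97567 × 0.94546 = 0.692

0.692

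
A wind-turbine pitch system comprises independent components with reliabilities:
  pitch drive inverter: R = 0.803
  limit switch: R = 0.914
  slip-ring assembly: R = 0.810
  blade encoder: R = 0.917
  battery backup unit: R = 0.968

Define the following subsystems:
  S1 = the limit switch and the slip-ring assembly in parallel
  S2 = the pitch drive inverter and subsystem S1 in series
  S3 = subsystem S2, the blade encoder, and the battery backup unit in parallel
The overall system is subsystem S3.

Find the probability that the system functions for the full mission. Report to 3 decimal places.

0.999

Parallel (limit switch and slip-ring assembly): 1 − (1 − 0.91400)(1 − 0.81000) = 0.98366
Series (pitch drive inverter and [0.98366]): 0.80300 × 0.98366 = 0.78988
Parallel ([0.78988], blade encoder, and battery backup unit): 1 − (1 − 0.78988)(1 − 0.91700)(1 − 0.96800) = 0.999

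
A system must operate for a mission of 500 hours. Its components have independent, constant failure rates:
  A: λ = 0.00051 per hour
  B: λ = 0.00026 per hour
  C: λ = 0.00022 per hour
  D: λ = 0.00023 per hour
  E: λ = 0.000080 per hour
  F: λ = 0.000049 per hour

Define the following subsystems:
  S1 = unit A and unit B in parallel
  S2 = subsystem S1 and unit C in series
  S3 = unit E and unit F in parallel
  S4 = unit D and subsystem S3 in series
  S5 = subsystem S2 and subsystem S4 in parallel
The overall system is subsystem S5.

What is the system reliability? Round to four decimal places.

0.9859

R(A) = exp(−0.00051 × 500) = 0.774916
R(B) = exp(−0.00026 × 500) = 0.878095
R(C) = exp(−0.00022 × 500) = 0.895834
R(D) = exp(−0.00023 × 500) = 0.891366
R(E) = exp(−0.000080 × 500) = 0.960789
R(F) = exp(−0.000049 × 500) = 0.975798
Parallel (A and B): 1 − (1 − 0.774916)(1 − 0.878095) = 0.972561
Series ([0.972561] and C): 0.972561 × 0.895834 = 0.871253
Parallel (E and F): 1 − (1 − 0.960789)(1 − 0.975798) = 0.999051
Series (D and [0.999051]): 0.891366 × 0.999051 = 0.890520
Parallel ([0.871253] and [0.890520]): 1 − (1 − 0.871253)(1 − 0.890520) = 0.9859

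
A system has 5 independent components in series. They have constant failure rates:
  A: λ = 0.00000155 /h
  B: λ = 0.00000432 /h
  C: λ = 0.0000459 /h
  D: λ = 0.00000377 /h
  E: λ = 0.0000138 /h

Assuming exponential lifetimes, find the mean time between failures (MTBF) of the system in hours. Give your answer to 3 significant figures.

Series of exponential components: λ_sys = Σ λ_i
λ_sys = 0.00000155 + 0.00000432 + 0.0000459 + 0.00000377 + 0.0000138 = 6.9340e-05 /h
MTBF = 1 / λ_sys = 14400 h

14400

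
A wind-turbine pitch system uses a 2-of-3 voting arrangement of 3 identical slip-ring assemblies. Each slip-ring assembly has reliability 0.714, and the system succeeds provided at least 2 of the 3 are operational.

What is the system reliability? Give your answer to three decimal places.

R = Σ_{i=2}^{3} C(3,i) p^i (1−p)^{3−i} with p = 0.714
C(3,2)·0.714^2·0.286^1 = 0.43740
C(3,3)·0.714^3·0.286^0 = 0.36399
Sum = 0.801

0.801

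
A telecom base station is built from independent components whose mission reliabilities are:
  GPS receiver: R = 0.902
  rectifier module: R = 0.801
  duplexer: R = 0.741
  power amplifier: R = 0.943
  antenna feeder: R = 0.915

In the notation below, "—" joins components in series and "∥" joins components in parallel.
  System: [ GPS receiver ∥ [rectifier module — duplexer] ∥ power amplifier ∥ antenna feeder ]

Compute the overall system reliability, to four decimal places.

0.9998

Series (rectifier module and duplexer): 0.801000 × 0.741000 = 0.593541
Parallel (GPS receiver, [0.593541], power amplifier, and antenna feeder): 1 − (1 − 0.902000)(1 − 0.593541)(1 − 0.943000)(1 − 0.915000) = 0.9998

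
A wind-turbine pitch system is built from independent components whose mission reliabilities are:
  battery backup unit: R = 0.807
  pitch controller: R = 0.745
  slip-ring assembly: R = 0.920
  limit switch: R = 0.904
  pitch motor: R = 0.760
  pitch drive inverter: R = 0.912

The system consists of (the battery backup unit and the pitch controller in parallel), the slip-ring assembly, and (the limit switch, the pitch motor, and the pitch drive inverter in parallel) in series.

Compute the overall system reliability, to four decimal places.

Parallel (battery backup unit and pitch controller): 1 − (1 − 0.807000)(1 − 0.745000) = 0.950785
Parallel (limit switch, pitch motor, and pitch drive inverter): 1 − (1 − 0.904000)(1 − 0.760000)(1 − 0.912000) = 0.997972
Series ([0.950785], slip-ring assembly, and [0.997972]): 0.950785 × 0.920000 × 0.997972 = 0.8729

0.8729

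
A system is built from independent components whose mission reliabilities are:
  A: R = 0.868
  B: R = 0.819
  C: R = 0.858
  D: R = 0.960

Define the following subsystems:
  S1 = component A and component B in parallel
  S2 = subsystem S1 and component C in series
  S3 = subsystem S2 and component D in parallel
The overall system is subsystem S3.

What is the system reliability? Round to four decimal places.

0.9935

Parallel (A and B): 1 − (1 − 0.868000)(1 − 0.819000) = 0.976108
Series ([0.976108] and C): 0.976108 × 0.858000 = 0.837501
Parallel ([0.837501] and D): 1 − (1 − 0.837501)(1 − 0.960000) = 0.9935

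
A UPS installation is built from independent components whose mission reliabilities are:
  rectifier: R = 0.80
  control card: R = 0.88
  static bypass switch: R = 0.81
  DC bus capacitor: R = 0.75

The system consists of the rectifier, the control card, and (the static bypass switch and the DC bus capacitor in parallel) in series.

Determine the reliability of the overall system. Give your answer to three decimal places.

0.671

Parallel (static bypass switch and DC bus capacitor): 1 − (1 − 0.81000)(1 − 0.75000) = 0.95250
Series (rectifier, control card, and [0.95250]): 0.80000 × 0.88000 × 0.95250 = 0.671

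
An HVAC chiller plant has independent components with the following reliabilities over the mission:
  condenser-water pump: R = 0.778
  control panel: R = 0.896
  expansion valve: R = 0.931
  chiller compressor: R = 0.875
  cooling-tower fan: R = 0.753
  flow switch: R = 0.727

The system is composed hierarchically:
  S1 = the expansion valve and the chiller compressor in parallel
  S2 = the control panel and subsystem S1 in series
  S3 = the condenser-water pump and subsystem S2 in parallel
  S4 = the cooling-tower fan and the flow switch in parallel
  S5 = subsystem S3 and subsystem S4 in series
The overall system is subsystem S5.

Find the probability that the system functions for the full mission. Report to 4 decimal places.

Parallel (expansion valve and chiller compressor): 1 − (1 − 0.931000)(1 − 0.875000) = 0.991375
Series (control panel and [0.991375]): 0.896000 × 0.991375 = 0.888272
Parallel (condenser-water pump and [0.888272]): 1 − (1 − 0.778000)(1 − 0.888272) = 0.975196
Parallel (cooling-tower fan and flow switch): 1 − (1 − 0.753000)(1 − 0.727000) = 0.932569
Series ([0.975196] and [0.932569]): 0.975196 × 0.932569 = 0.9094

0.9094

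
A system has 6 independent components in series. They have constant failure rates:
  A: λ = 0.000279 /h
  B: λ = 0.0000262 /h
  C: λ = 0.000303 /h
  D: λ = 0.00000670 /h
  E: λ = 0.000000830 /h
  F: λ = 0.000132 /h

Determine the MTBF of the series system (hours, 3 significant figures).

Series of exponential components: λ_sys = Σ λ_i
λ_sys = 0.000279 + 0.0000262 + 0.000303 + 0.00000670 + 0.000000830 + 0.000132 = 7.4773e-04 /h
MTBF = 1 / λ_sys = 1340 h

1340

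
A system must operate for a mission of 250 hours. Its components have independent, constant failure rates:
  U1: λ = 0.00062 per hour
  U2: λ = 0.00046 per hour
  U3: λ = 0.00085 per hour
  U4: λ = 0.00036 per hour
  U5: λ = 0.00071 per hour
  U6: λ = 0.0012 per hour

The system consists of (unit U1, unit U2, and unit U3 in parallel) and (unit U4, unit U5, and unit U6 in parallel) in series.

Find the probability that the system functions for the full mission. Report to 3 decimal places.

0.993

R(U1) = exp(−0.00062 × 250) = 0.85642
R(U2) = exp(−0.00046 × 250) = 0.89137
R(U3) = exp(−0.00085 × 250) = 0.80856
R(U4) = exp(−0.00036 × 250) = 0.91393
R(U5) = exp(−0.00071 × 250) = 0.83736
R(U6) = exp(−0.0012 × 250) = 0.74082
Parallel (U1, U2, and U3): 1 − (1 − 0.85642)(1 − 0.89137)(1 − 0.80856) = 0.99701
Parallel (U4, U5, and U6): 1 − (1 − 0.91393)(1 − 0.83736)(1 − 0.74082) = 0.99637
Series ([0.99701] and [0.99637]): 0.99701 × 0.99637 = 0.993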